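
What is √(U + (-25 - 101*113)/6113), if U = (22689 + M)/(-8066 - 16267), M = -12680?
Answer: I*√50500693342829859/148747629 ≈ 1.5108*I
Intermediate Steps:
U = -10009/24333 (U = (22689 - 12680)/(-8066 - 16267) = 10009/(-24333) = 10009*(-1/24333) = -10009/24333 ≈ -0.41133)
√(U + (-25 - 101*113)/6113) = √(-10009/24333 + (-25 - 101*113)/6113) = √(-10009/24333 + (-25 - 11413)*(1/6113)) = √(-10009/24333 - 11438*1/6113) = √(-10009/24333 - 11438/6113) = √(-339505871/148747629) = I*√50500693342829859/148747629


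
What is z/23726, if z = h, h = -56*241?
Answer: -6748/11863 ≈ -0.56883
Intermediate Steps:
h = -13496
z = -13496
z/23726 = -13496/23726 = -13496*1/23726 = -6748/11863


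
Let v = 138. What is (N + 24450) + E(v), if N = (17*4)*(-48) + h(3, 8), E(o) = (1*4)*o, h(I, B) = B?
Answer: 21746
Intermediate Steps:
E(o) = 4*o
N = -3256 (N = (17*4)*(-48) + 8 = 68*(-48) + 8 = -3264 + 8 = -3256)
(N + 24450) + E(v) = (-3256 + 24450) + 4*138 = 21194 + 552 = 21746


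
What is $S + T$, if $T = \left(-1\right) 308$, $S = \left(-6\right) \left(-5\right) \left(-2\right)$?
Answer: $-368$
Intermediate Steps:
$S = -60$ ($S = 30 \left(-2\right) = -60$)
$T = -308$
$S + T = -60 - 308 = -368$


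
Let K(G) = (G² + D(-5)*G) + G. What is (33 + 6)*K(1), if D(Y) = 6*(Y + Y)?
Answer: -2262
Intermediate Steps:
D(Y) = 12*Y (D(Y) = 6*(2*Y) = 12*Y)
K(G) = G² - 59*G (K(G) = (G² + (12*(-5))*G) + G = (G² - 60*G) + G = G² - 59*G)
(33 + 6)*K(1) = (33 + 6)*(1*(-59 + 1)) = 39*(1*(-58)) = 39*(-58) = -2262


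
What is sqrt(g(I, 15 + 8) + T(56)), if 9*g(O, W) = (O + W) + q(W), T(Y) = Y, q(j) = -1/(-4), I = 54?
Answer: 5*sqrt(93)/6 ≈ 8.0364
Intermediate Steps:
q(j) = 1/4 (q(j) = -1*(-1/4) = 1/4)
g(O, W) = 1/36 + O/9 + W/9 (g(O, W) = ((O + W) + 1/4)/9 = (1/4 + O + W)/9 = 1/36 + O/9 + W/9)
sqrt(g(I, 15 + 8) + T(56)) = sqrt((1/36 + (1/9)*54 + (15 + 8)/9) + 56) = sqrt((1/36 + 6 + (1/9)*23) + 56) = sqrt((1/36 + 6 + 23/9) + 56) = sqrt(103/12 + 56) = sqrt(775/12) = 5*sqrt(93)/6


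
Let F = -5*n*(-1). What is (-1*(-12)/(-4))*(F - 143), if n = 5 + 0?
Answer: 354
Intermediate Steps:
n = 5
F = 25 (F = -5*5*(-1) = -25*(-1) = 25)
(-1*(-12)/(-4))*(F - 143) = (-1*(-12)/(-4))*(25 - 143) = (12*(-1/4))*(-118) = -3*(-118) = 354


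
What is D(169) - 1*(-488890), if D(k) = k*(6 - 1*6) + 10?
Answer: 488900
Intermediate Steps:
D(k) = 10 (D(k) = k*(6 - 6) + 10 = k*0 + 10 = 0 + 10 = 10)
D(169) - 1*(-488890) = 10 - 1*(-488890) = 10 + 488890 = 488900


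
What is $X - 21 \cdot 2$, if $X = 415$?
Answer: $373$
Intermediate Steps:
$X - 21 \cdot 2 = 415 - 21 \cdot 2 = 415 - 42 = 373$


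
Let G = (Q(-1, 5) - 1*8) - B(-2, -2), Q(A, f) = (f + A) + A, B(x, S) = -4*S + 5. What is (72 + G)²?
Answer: 2916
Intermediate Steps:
B(x, S) = 5 - 4*S
Q(A, f) = f + 2*A (Q(A, f) = (A + f) + A = f + 2*A)
G = -18 (G = ((5 + 2*(-1)) - 1*8) - (5 - 4*(-2)) = ((5 - 2) - 8) - (5 + 8) = (3 - 8) - 1*13 = -5 - 13 = -18)
(72 + G)² = (72 - 18)² = 54² = 2916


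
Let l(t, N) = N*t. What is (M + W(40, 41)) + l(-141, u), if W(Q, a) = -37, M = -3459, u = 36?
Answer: -8572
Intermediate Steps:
(M + W(40, 41)) + l(-141, u) = (-3459 - 37) + 36*(-141) = -3496 - 5076 = -8572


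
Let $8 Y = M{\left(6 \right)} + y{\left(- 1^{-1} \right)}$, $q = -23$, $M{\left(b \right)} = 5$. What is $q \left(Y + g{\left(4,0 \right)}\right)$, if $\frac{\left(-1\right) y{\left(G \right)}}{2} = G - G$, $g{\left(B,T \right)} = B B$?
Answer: $- \frac{3059}{8} \approx -382.38$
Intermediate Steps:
$g{\left(B,T \right)} = B^{2}$
$y{\left(G \right)} = 0$ ($y{\left(G \right)} = - 2 \left(G - G\right) = \left(-2\right) 0 = 0$)
$Y = \frac{5}{8}$ ($Y = \frac{5 + 0}{8} = \frac{1}{8} \cdot 5 = \frac{5}{8} \approx 0.625$)
$q \left(Y + g{\left(4,0 \right)}\right) = - 23 \left(\frac{5}{8} + 4^{2}\right) = - 23 \left(\frac{5}{8} + 16\right) = \left(-23\right) \frac{133}{8} = - \frac{3059}{8}$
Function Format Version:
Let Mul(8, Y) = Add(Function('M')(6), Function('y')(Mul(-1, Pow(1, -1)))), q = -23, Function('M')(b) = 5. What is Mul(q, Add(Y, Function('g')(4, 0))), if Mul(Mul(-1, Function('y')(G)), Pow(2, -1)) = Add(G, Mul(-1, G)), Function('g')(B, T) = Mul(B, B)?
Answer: Rational(-3059, 8) ≈ -382.38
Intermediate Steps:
Function('g')(B, T) = Pow(B, 2)
Function('y')(G) = 0 (Function('y')(G) = Mul(-2, Add(G, Mul(-1, G))) = Mul(-2, 0) = 0)
Y = Rational(5, 8) (Y = Mul(Rational(1, 8), Add(5, 0)) = Mul(Rational(1, 8), 5) = Rational(5, 8) ≈ 0.62500)
Mul(q, Add(Y, Function('g')(4, 0))) = Mul(-23, Add(Rational(5, 8), Pow(4, 2))) = Mul(-23, Add(Rational(5, 8), 16)) = Mul(-23, Rational(133, 8)) = Rational(-3059, 8)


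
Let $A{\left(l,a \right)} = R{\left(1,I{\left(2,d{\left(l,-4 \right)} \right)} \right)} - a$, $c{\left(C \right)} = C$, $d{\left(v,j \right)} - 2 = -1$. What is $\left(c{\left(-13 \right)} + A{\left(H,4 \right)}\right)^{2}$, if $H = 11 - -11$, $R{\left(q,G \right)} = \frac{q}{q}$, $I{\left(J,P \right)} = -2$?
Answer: $256$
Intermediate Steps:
$d{\left(v,j \right)} = 1$ ($d{\left(v,j \right)} = 2 - 1 = 1$)
$R{\left(q,G \right)} = 1$
$H = 22$ ($H = 11 + 11 = 22$)
$A{\left(l,a \right)} = 1 - a$
$\left(c{\left(-13 \right)} + A{\left(H,4 \right)}\right)^{2} = \left(-13 + \left(1 - 4\right)\right)^{2} = \left(-13 - 3\right)^{2} = \left(-16\right)^{2} = 256$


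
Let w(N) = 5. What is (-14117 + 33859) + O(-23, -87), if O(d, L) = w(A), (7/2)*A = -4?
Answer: 19747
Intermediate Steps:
A = -8/7 (A = (2/7)*(-4) = -8/7 ≈ -1.1429)
O(d, L) = 5
(-14117 + 33859) + O(-23, -87) = (-14117 + 33859) + 5 = 19742 + 5 = 19747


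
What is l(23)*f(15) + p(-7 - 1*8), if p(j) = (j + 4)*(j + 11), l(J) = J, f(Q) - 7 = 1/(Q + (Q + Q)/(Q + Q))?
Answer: 3303/16 ≈ 206.44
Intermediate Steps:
f(Q) = 7 + 1/(1 + Q) (f(Q) = 7 + 1/(Q + (Q + Q)/(Q + Q)) = 7 + 1/(Q + (2*Q)/((2*Q))) = 7 + 1/(Q + (2*Q)*(1/(2*Q))) = 7 + 1/(Q + 1) = 7 + 1/(1 + Q))
p(j) = (4 + j)*(11 + j)
l(23)*f(15) + p(-7 - 1*8) = 23*((8 + 7*15)/(1 + 15)) + (44 + (-7 - 1*8)**2 + 15*(-7 - 1*8)) = 23*((8 + 105)/16) + (44 + (-7 - 8)**2 + 15*(-7 - 8)) = 23*((1/16)*113) + (44 + (-15)**2 + 15*(-15)) = 23*(113/16) + (44 + 225 - 225) = 2599/16 + 44 = 3303/16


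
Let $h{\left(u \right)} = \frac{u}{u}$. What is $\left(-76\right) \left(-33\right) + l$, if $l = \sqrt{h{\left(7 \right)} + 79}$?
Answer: $2508 + 4 \sqrt{5} \approx 2516.9$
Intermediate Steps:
$h{\left(u \right)} = 1$
$l = 4 \sqrt{5}$ ($l = \sqrt{1 + 79} = \sqrt{80} = 4 \sqrt{5} \approx 8.9443$)
$\left(-76\right) \left(-33\right) + l = \left(-76\right) \left(-33\right) + 4 \sqrt{5} = 2508 + 4 \sqrt{5}$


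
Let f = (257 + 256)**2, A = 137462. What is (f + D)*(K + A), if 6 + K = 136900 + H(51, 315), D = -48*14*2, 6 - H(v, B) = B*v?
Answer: 67628612025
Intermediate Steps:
H(v, B) = 6 - B*v
D = -1344 (D = -672*2 = -1344)
K = 120835 (K = -6 + (136900 + (6 - 1*315*51)) = -6 + (136900 + (6 - 16065)) = -6 + (136900 - 16059) = -6 + 120841 = 120835)
f = 263169 (f = 513**2 = 263169)
(f + D)*(K + A) = (263169 - 1344)*(120835 + 137462) = 261825*258297 = 67628612025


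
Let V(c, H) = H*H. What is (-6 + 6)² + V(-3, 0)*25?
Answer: 0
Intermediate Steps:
V(c, H) = H²
(-6 + 6)² + V(-3, 0)*25 = (-6 + 6)² + 0²*25 = 0² + 0*25 = 0 + 0 = 0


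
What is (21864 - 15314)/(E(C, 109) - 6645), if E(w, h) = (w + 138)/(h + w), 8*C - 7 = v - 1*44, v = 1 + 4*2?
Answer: -691025/700913 ≈ -0.98589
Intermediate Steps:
v = 9 (v = 1 + 8 = 9)
C = -7/2 (C = 7/8 + (9 - 1*44)/8 = 7/8 + (9 - 44)/8 = 7/8 + (⅛)*(-35) = 7/8 - 35/8 = -7/2 ≈ -3.5000)
E(w, h) = (138 + w)/(h + w)
(21864 - 15314)/(E(C, 109) - 6645) = (21864 - 15314)/((138 - 7/2)/(109 - 7/2) - 6645) = 6550/((269/2)/(211/2) - 6645) = 6550/((2/211)*(269/2) - 6645) = 6550/(269/211 - 6645) = 6550/(-1401826/211) = 6550*(-211/1401826) = -691025/700913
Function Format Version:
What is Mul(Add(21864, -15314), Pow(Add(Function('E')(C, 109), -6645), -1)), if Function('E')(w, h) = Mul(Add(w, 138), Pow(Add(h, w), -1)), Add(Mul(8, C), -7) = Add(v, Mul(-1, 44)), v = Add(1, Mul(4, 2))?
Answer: Rational(-691025, 700913) ≈ -0.98589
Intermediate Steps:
v = 9 (v = Add(1, 8) = 9)
C = Rational(-7, 2) (C = Add(Rational(7, 8), Mul(Rational(1, 8), Add(9, Mul(-1, 44)))) = Add(Rational(7, 8), Mul(Rational(1, 8), Add(9, -44))) = Add(Rational(7, 8), Mul(Rational(1, 8), -35)) = Add(Rational(7, 8), Rational(-35, 8)) = Rational(-7, 2) ≈ -3.5000)
Function('E')(w, h) = Mul(Pow(Add(h, w), -1), Add(138, w)) (Function('E')(w, h) = Mul(Add(138, w), Pow(Add(h, w), -1)) = Mul(Pow(Add(h, w), -1), Add(138, w)))
Mul(Add(21864, -15314), Pow(Add(Function('E')(C, 109), -6645), -1)) = Mul(Add(21864, -15314), Pow(Add(Mul(Pow(Add(109, Rational(-7, 2)), -1), Add(138, Rational(-7, 2))), -6645), -1)) = Mul(6550, Pow(Add(Mul(Pow(Rational(211, 2), -1), Rational(269, 2)), -6645), -1)) = Mul(6550, Pow(Add(Mul(Rational(2, 211), Rational(269, 2)), -6645), -1)) = Mul(6550, Pow(Add(Rational(269, 211), -6645), -1)) = Mul(6550, Pow(Rational(-1401826, 211), -1)) = Mul(6550, Rational(-211, 1401826)) = Rational(-691025, 700913)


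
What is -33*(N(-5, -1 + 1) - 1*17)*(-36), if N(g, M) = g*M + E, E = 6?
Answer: -13068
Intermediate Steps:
N(g, M) = 6 + M*g (N(g, M) = g*M + 6 = M*g + 6 = 6 + M*g)
-33*(N(-5, -1 + 1) - 1*17)*(-36) = -33*((6 + (-1 + 1)*(-5)) - 1*17)*(-36) = -33*((6 + 0*(-5)) - 17)*(-36) = -33*((6 + 0) - 17)*(-36) = -33*(6 - 17)*(-36) = -33*(-11)*(-36) = 363*(-36) = -13068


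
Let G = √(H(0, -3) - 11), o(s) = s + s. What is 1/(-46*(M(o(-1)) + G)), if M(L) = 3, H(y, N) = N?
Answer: I/(46*(√14 - 3*I)) ≈ -0.0028355 + 0.0035365*I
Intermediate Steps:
o(s) = 2*s
G = I*√14 (G = √(-3 - 11) = √(-14) = I*√14 ≈ 3.7417*I)
1/(-46*(M(o(-1)) + G)) = 1/(-46*(3 + I*√14)) = 1/(-138 - 46*I*√14)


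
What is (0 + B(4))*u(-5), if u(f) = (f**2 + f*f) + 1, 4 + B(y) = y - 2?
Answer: -102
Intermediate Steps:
B(y) = -6 + y (B(y) = -4 + (y - 2) = -4 + (-2 + y) = -6 + y)
u(f) = 1 + 2*f**2 (u(f) = (f**2 + f**2) + 1 = 2*f**2 + 1 = 1 + 2*f**2)
(0 + B(4))*u(-5) = (0 + (-6 + 4))*(1 + 2*(-5)**2) = (0 - 2)*(1 + 2*25) = -2*(1 + 50) = -2*51 = -102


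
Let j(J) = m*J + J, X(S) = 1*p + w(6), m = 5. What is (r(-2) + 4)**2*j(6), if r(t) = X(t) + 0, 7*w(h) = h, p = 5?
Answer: 171396/49 ≈ 3497.9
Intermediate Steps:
w(h) = h/7
X(S) = 41/7 (X(S) = 1*5 + (1/7)*6 = 5 + 6/7 = 41/7)
r(t) = 41/7 (r(t) = 41/7 + 0 = 41/7)
j(J) = 6*J (j(J) = 5*J + J = 6*J)
(r(-2) + 4)**2*j(6) = (41/7 + 4)**2*(6*6) = (69/7)**2*36 = (4761/49)*36 = 171396/49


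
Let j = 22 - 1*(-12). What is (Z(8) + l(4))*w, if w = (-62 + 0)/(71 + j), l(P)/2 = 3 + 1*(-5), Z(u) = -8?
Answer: 248/35 ≈ 7.0857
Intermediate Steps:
l(P) = -4 (l(P) = 2*(3 + 1*(-5)) = 2*(3 - 5) = 2*(-2) = -4)
j = 34 (j = 22 + 12 = 34)
w = -62/105 (w = (-62 + 0)/(71 + 34) = -62/105 ≈ -0.59048)
(Z(8) + l(4))*w = (-8 - 4)*(-62/105) = -12*(-62/105) = 248/35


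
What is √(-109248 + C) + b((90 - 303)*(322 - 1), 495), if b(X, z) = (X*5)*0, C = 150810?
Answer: 3*√4618 ≈ 203.87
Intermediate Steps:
b(X, z) = 0 (b(X, z) = (5*X)*0 = 0)
√(-109248 + C) + b((90 - 303)*(322 - 1), 495) = √(-109248 + 150810) + 0 = √41562 + 0 = 3*√4618 + 0 = 3*√4618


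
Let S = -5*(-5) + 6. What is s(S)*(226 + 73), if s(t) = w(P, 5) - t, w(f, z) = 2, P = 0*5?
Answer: -8671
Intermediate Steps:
P = 0
S = 31 (S = 25 + 6 = 31)
s(t) = 2 - t
s(S)*(226 + 73) = (2 - 1*31)*(226 + 73) = (2 - 31)*299 = -29*299 = -8671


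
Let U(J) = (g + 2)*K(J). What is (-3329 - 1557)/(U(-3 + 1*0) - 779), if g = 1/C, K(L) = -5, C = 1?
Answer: 2443/397 ≈ 6.1537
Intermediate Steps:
g = 1 (g = 1/1 = 1)
U(J) = -15 (U(J) = (1 + 2)*(-5) = 3*(-5) = -15)
(-3329 - 1557)/(U(-3 + 1*0) - 779) = (-3329 - 1557)/(-15 - 779) = -4886/(-794) = -4886*(-1/794) = 2443/397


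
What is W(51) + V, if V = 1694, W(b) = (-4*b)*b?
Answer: -8710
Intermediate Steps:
W(b) = -4*b²
W(51) + V = -4*51² + 1694 = -4*2601 + 1694 = -10404 + 1694 = -8710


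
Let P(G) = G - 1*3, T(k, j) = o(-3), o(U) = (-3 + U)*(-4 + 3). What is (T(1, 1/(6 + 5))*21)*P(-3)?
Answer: -756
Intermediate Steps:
o(U) = 3 - U (o(U) = (-3 + U)*(-1) = 3 - U)
T(k, j) = 6 (T(k, j) = 3 - 1*(-3) = 3 + 3 = 6)
P(G) = -3 + G (P(G) = G - 3 = -3 + G)
(T(1, 1/(6 + 5))*21)*P(-3) = (6*21)*(-3 - 3) = 126*(-6) = -756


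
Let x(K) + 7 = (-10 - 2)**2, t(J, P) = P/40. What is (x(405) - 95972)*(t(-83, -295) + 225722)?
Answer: -173050888695/8 ≈ -2.1631e+10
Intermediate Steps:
t(J, P) = P/40 (t(J, P) = P*(1/40) = P/40)
x(K) = 137 (x(K) = -7 + (-10 - 2)**2 = -7 + (-12)**2 = -7 + 144 = 137)
(x(405) - 95972)*(t(-83, -295) + 225722) = (137 - 95972)*((1/40)*(-295) + 225722) = -95835*(-59/8 + 225722) = -95835*1805717/8 = -173050888695/8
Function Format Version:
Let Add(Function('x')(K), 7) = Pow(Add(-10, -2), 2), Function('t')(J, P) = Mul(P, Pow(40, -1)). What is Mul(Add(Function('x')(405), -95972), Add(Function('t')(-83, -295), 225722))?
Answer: Rational(-173050888695, 8) ≈ -2.1631e+10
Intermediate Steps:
Function('t')(J, P) = Mul(Rational(1, 40), P) (Function('t')(J, P) = Mul(P, Rational(1, 40)) = Mul(Rational(1, 40), P))
Function('x')(K) = 137 (Function('x')(K) = Add(-7, Pow(Add(-10, -2), 2)) = Add(-7, Pow(-12, 2)) = Add(-7, 144) = 137)
Mul(Add(Function('x')(405), -95972), Add(Function('t')(-83, -295), 225722)) = Mul(Add(137, -95972), Add(Mul(Rational(1, 40), -295), 225722)) = Mul(-95835, Add(Rational(-59, 8), 225722)) = Mul(-95835, Rational(1805717, 8)) = Rational(-173050888695, 8)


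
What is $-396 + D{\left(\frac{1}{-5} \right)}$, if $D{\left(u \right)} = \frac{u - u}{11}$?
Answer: $-396$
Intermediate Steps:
$D{\left(u \right)} = 0$ ($D{\left(u \right)} = 0 \cdot \frac{1}{11} = 0$)
$-396 + D{\left(\frac{1}{-5} \right)} = -396 + 0 = -396$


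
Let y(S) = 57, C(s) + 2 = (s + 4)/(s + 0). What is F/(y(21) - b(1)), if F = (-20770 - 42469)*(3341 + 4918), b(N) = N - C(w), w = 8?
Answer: -348193934/37 ≈ -9.4106e+6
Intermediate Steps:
C(s) = -2 + (4 + s)/s (C(s) = -2 + (s + 4)/(s + 0) = -2 + (4 + s)/s)
b(N) = 1/2 + N (b(N) = N - (4 - 1*8)/8 = N - (4 - 8)/8 = N - (-4)/8 = N - 1*(-1/2) = N + 1/2 = 1/2 + N)
F = -522290901 (F = -63239*8259 = -522290901)
F/(y(21) - b(1)) = -522290901/(57 - (1/2 + 1)) = -522290901/(57 - 1*3/2) = -522290901/(57 - 3/2) = -522290901/111/2 = -522290901*2/111 = -348193934/37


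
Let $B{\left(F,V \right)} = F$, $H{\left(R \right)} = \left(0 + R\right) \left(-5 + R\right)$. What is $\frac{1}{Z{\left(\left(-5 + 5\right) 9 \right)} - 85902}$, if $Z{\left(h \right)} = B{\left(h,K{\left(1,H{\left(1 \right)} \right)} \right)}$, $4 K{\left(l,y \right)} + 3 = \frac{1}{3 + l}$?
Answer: $- \frac{1}{85902} \approx -1.1641 \cdot 10^{-5}$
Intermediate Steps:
$H{\left(R \right)} = R \left(-5 + R\right)$
$K{\left(l,y \right)} = - \frac{3}{4} + \frac{1}{4 \left(3 + l\right)}$
$Z{\left(h \right)} = h$
$\frac{1}{Z{\left(\left(-5 + 5\right) 9 \right)} - 85902} = \frac{1}{\left(-5 + 5\right) 9 - 85902} = \frac{1}{0 \cdot 9 - 85902} = \frac{1}{0 - 85902} = \frac{1}{-85902} = - \frac{1}{85902}$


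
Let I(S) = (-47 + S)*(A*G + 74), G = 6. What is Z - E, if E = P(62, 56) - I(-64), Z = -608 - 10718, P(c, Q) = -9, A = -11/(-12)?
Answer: -40283/2 ≈ -20142.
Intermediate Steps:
A = 11/12 (A = -11*(-1/12) = 11/12 ≈ 0.91667)
Z = -11326
I(S) = -7473/2 + 159*S/2 (I(S) = (-47 + S)*((11/12)*6 + 74) = (-47 + S)*(11/2 + 74) = (-47 + S)*(159/2) = -7473/2 + 159*S/2)
E = 17631/2 (E = -9 - (-7473/2 + (159/2)*(-64)) = -9 - (-7473/2 - 5088) = -9 - 1*(-17649/2) = -9 + 17649/2 = 17631/2 ≈ 8815.5)
Z - E = -11326 - 1*17631/2 = -11326 - 17631/2 = -40283/2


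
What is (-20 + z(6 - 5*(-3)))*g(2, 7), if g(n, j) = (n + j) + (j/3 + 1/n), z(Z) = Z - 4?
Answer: -71/2 ≈ -35.500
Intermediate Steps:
z(Z) = -4 + Z
g(n, j) = n + 1/n + 4*j/3 (g(n, j) = (j + n) + (j*(1/3) + 1/n) = (j + n) + (j/3 + 1/n) = (j + n) + (1/n + j/3) = n + 1/n + 4*j/3)
(-20 + z(6 - 5*(-3)))*g(2, 7) = (-20 + (-4 + (6 - 5*(-3))))*(2 + 1/2 + (4/3)*7) = (-20 + (-4 + (6 + 15)))*(2 + 1/2 + 28/3) = (-20 + (-4 + 21))*(71/6) = (-20 + 17)*(71/6) = -3*71/6 = -71/2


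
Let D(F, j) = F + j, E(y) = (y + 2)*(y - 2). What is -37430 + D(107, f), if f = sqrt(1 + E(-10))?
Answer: -37323 + sqrt(97) ≈ -37313.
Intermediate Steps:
E(y) = (-2 + y)*(2 + y) (E(y) = (2 + y)*(-2 + y) = (-2 + y)*(2 + y))
f = sqrt(97) (f = sqrt(1 + (-4 + (-10)**2)) = sqrt(1 + (-4 + 100)) = sqrt(1 + 96) = sqrt(97) ≈ 9.8489)
-37430 + D(107, f) = -37430 + (107 + sqrt(97)) = -37323 + sqrt(97)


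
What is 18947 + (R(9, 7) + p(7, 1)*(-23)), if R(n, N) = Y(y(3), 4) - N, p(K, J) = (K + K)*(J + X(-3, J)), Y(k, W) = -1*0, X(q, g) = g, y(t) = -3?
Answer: 18296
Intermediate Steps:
Y(k, W) = 0
p(K, J) = 4*J*K (p(K, J) = (K + K)*(J + J) = (2*K)*(2*J) = 4*J*K)
R(n, N) = -N (R(n, N) = 0 - N = -N)
18947 + (R(9, 7) + p(7, 1)*(-23)) = 18947 + (-1*7 + (4*1*7)*(-23)) = 18947 + (-7 + 28*(-23)) = 18947 + (-7 - 644) = 18947 - 651 = 18296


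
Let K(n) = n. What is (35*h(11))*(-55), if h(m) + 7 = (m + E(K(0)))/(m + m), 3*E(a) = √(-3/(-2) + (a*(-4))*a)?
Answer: 25025/2 - 175*√6/12 ≈ 12477.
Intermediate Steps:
E(a) = √(3/2 - 4*a²)/3 (E(a) = √(-3/(-2) + (a*(-4))*a)/3 = √(-3*(-½) + (-4*a)*a)/3 = √(3/2 - 4*a²)/3)
h(m) = -7 + (m + √6/6)/(2*m) (h(m) = -7 + (m + √(6 - 16*0²)/6)/(m + m) = -7 + (m + √(6 - 16*0)/6)/((2*m)) = -7 + (m + √(6 + 0)/6)*(1/(2*m)) = -7 + (m + √6/6)*(1/(2*m)) = -7 + (m + √6/6)/(2*m))
(35*h(11))*(-55) = (35*((1/12)*(√6 - 78*11)/11))*(-55) = (35*((1/12)*(1/11)*(√6 - 858)))*(-55) = (35*((1/12)*(1/11)*(-858 + √6)))*(-55) = (35*(-13/2 + √6/132))*(-55) = (-455/2 + 35*√6/132)*(-55) = 25025/2 - 175*√6/12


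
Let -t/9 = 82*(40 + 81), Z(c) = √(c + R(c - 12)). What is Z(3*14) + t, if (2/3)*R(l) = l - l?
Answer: -89298 + √42 ≈ -89292.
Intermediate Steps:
R(l) = 0 (R(l) = 3*(l - l)/2 = (3/2)*0 = 0)
Z(c) = √c (Z(c) = √(c + 0) = √c)
t = -89298 (t = -738*(40 + 81) = -738*121 = -9*9922 = -89298)
Z(3*14) + t = √(3*14) - 89298 = √42 - 89298 = -89298 + √42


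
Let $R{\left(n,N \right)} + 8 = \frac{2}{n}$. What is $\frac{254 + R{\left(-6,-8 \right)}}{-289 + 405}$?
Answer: $\frac{737}{348} \approx 2.1178$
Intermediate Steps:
$R{\left(n,N \right)} = -8 + \frac{2}{n}$
$\frac{254 + R{\left(-6,-8 \right)}}{-289 + 405} = \frac{254 - \left(8 - \frac{2}{-6}\right)}{-289 + 405} = \frac{254 + \left(-8 + 2 \left(- \frac{1}{6}\right)\right)}{116} = \left(254 - \frac{25}{3}\right) \frac{1}{116} = \frac{737}{3} \cdot \frac{1}{116} = \frac{737}{348}$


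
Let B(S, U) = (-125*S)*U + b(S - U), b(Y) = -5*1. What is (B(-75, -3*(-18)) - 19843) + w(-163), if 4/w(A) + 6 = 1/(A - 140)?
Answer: 884764026/1819 ≈ 4.8640e+5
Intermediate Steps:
b(Y) = -5
w(A) = 4/(-6 + 1/(-140 + A)) (w(A) = 4/(-6 + 1/(A - 140)) = 4/(-6 + 1/(-140 + A)))
B(S, U) = -5 - 125*S*U (B(S, U) = (-125*S)*U - 5 = -125*S*U - 5 = -5 - 125*S*U)
(B(-75, -3*(-18)) - 19843) + w(-163) = ((-5 - 125*(-75)*(-3*(-18))) - 19843) + 4*(140 - 1*(-163))/(-841 + 6*(-163)) = ((-5 - 125*(-75)*54) - 19843) + 4*(140 + 163)/(-841 - 978) = ((-5 + 506250) - 19843) + 4*303/(-1819) = (506245 - 19843) + 4*(-1/1819)*303 = 486402 - 1212/1819 = 884764026/1819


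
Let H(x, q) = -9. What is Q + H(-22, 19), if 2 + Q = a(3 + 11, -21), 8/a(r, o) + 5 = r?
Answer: -91/9 ≈ -10.111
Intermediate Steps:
a(r, o) = 8/(-5 + r)
Q = -10/9 (Q = -2 + 8/(-5 + (3 + 11)) = -2 + 8/(-5 + 14) = -2 + 8/9 = -10/9 ≈ -1.1111)
Q + H(-22, 19) = -10/9 - 9 = -91/9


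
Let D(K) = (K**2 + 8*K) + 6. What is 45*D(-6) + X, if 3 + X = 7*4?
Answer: -245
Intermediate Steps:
X = 25 (X = -3 + 7*4 = -3 + 28 = 25)
D(K) = 6 + K**2 + 8*K
45*D(-6) + X = 45*(6 + (-6)**2 + 8*(-6)) + 25 = 45*(6 + 36 - 48) + 25 = 45*(-6) + 25 = -270 + 25 = -245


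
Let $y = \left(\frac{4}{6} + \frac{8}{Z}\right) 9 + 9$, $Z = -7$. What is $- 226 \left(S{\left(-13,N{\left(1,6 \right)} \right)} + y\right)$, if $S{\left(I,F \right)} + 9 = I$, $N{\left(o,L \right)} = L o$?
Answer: $\frac{27346}{7} \approx 3906.6$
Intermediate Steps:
$S{\left(I,F \right)} = -9 + I$
$y = \frac{33}{7}$ ($y = \left(\frac{4}{6} + \frac{8}{-7}\right) 9 + 9 = \left(4 \cdot \frac{1}{6} + 8 \left(- \frac{1}{7}\right)\right) 9 + 9 = \left(\frac{2}{3} - \frac{8}{7}\right) 9 + 9 = \left(- \frac{10}{21}\right) 9 + 9 = - \frac{30}{7} + 9 = \frac{33}{7} \approx 4.7143$)
$- 226 \left(S{\left(-13,N{\left(1,6 \right)} \right)} + y\right) = - 226 \left(\left(-9 - 13\right) + \frac{33}{7}\right) = - 226 \left(-22 + \frac{33}{7}\right) = \left(-226\right) \left(- \frac{121}{7}\right) = \frac{27346}{7}$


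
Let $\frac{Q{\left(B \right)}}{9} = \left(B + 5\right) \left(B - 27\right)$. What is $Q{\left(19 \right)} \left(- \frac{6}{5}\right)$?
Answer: $\frac{10368}{5} \approx 2073.6$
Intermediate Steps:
$Q{\left(B \right)} = 9 \left(-27 + B\right) \left(5 + B\right)$ ($Q{\left(B \right)} = 9 \left(B + 5\right) \left(B - 27\right) = 9 \left(5 + B\right) \left(-27 + B\right) = 9 \left(-27 + B\right) \left(5 + B\right)$)
$Q{\left(19 \right)} \left(- \frac{6}{5}\right) = \left(-1215 - 3762 + 9 \cdot 19^{2}\right) \left(- \frac{6}{5}\right) = \left(-1215 - 3762 + 9 \cdot 361\right) \left(\left(-6\right) \frac{1}{5}\right) = \left(-1215 - 3762 + 3249\right) \left(- \frac{6}{5}\right) = \left(-1728\right) \left(- \frac{6}{5}\right) = \frac{10368}{5}$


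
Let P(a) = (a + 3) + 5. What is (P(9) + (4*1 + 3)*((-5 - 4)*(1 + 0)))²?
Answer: 2116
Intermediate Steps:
P(a) = 8 + a (P(a) = (3 + a) + 5 = 8 + a)
(P(9) + (4*1 + 3)*((-5 - 4)*(1 + 0)))² = ((8 + 9) + (4*1 + 3)*((-5 - 4)*(1 + 0)))² = (17 + (4 + 3)*(-9*1))² = (17 + 7*(-9))² = (17 - 63)² = (-46)² = 2116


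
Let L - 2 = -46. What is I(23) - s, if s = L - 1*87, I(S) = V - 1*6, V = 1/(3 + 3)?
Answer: 751/6 ≈ 125.17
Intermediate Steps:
L = -44 (L = 2 - 46 = -44)
V = ⅙ (V = 1/6 = ⅙ ≈ 0.16667)
I(S) = -35/6 (I(S) = ⅙ - 1*6 = ⅙ - 6 = -35/6)
s = -131 (s = -44 - 1*87 = -44 - 87 = -131)
I(23) - s = -35/6 - 1*(-131) = -35/6 + 131 = 751/6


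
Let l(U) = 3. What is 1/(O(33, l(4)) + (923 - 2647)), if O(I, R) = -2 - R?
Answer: -1/1729 ≈ -0.00057837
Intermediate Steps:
1/(O(33, l(4)) + (923 - 2647)) = 1/((-2 - 1*3) + (923 - 2647)) = 1/((-2 - 3) - 1724) = 1/(-5 - 1724) = 1/(-1729) = -1/1729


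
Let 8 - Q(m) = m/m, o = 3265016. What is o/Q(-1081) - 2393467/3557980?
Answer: 11616844873411/24905860 ≈ 4.6643e+5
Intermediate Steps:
Q(m) = 7 (Q(m) = 8 - m/m = 8 - 1*1 = 8 - 1 = 7)
o/Q(-1081) - 2393467/3557980 = 3265016/7 - 2393467/3557980 = 11616844873411/24905860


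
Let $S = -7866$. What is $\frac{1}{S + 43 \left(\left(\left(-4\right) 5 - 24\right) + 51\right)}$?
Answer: $- \frac{1}{7565} \approx -0.00013219$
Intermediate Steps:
$\frac{1}{S + 43 \left(\left(\left(-4\right) 5 - 24\right) + 51\right)} = \frac{1}{-7866 + 43 \left(\left(\left(-4\right) 5 - 24\right) + 51\right)} = \frac{1}{-7866 + 43 \left(\left(-20 - 24\right) + 51\right)} = \frac{1}{-7866 + 43 \left(-44 + 51\right)} = \frac{1}{-7866 + 43 \cdot 7} = \frac{1}{-7866 + 301} = \frac{1}{-7565} = - \frac{1}{7565}$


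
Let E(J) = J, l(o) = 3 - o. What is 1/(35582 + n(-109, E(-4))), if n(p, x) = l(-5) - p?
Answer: 1/35699 ≈ 2.8012e-5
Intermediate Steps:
n(p, x) = 8 - p (n(p, x) = (3 - 1*(-5)) - p = (3 + 5) - p = 8 - p)
1/(35582 + n(-109, E(-4))) = 1/(35582 + (8 - 1*(-109))) = 1/(35582 + (8 + 109)) = 1/(35582 + 117) = 1/35699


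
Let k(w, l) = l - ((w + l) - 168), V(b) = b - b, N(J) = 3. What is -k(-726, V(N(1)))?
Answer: -894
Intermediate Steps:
V(b) = 0
k(w, l) = 168 - w (k(w, l) = l - ((l + w) - 168) = l - (-168 + l + w) = l + (168 - l - w) = 168 - w)
-k(-726, V(N(1))) = -(168 - 1*(-726)) = -(168 + 726) = -1*894 = -894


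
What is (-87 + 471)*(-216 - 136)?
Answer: -135168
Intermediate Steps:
(-87 + 471)*(-216 - 136) = 384*(-352) = -135168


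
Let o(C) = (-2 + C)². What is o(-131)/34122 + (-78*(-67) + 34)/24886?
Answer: 309845087/424580046 ≈ 0.72977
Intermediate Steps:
o(-131)/34122 + (-78*(-67) + 34)/24886 = (-2 - 131)²/34122 + (-78*(-67) + 34)/24886 = (-133)²*(1/34122) + (5226 + 34)*(1/24886) = 17689*(1/34122) + 5260*(1/24886) = 17689/34122 + 2630/12443 = 309845087/424580046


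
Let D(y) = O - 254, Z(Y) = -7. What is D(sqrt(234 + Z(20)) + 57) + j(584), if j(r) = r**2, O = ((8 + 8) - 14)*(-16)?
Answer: 340770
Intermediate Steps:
O = -32 (O = (16 - 14)*(-16) = 2*(-16) = -32)
D(y) = -286 (D(y) = -32 - 254 = -286)
D(sqrt(234 + Z(20)) + 57) + j(584) = -286 + 584**2 = -286 + 341056 = 340770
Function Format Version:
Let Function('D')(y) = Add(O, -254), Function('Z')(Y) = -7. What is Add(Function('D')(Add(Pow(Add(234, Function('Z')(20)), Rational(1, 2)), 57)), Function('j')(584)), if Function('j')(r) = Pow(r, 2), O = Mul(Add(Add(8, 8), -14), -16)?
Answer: 340770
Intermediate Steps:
O = -32 (O = Mul(Add(16, -14), -16) = Mul(2, -16) = -32)
Function('D')(y) = -286 (Function('D')(y) = Add(-32, -254) = -286)
Add(Function('D')(Add(Pow(Add(234, Function('Z')(20)), Rational(1, 2)), 57)), Function('j')(584)) = Add(-286, Pow(584, 2)) = Add(-286, 341056) = 340770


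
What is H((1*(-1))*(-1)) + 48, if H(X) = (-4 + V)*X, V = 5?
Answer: 49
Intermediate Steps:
H(X) = X (H(X) = (-4 + 5)*X = 1*X = X)
H((1*(-1))*(-1)) + 48 = (1*(-1))*(-1) + 48 = -1*(-1) + 48 = 1 + 48 = 49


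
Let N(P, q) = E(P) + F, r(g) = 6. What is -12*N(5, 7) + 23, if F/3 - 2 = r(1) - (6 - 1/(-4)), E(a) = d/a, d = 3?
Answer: -236/5 ≈ -47.200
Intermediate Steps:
E(a) = 3/a
F = 21/4 (F = 6 + 3*(6 - (6 - 1/(-4))) = 6 + 3*(6 - (6 - 1*(-1/4))) = 6 + 3*(6 - (6 + 1/4)) = 6 + 3*(6 - 1*25/4) = 6 + 3*(6 - 25/4) = 6 + 3*(-1/4) = 6 - 3/4 = 21/4 ≈ 5.2500)
N(P, q) = 21/4 + 3/P (N(P, q) = 3/P + 21/4 = 21/4 + 3/P)
-12*N(5, 7) + 23 = -12*(21/4 + 3/5) + 23 = -12*117/20 + 23 = -351/5 + 23 = -236/5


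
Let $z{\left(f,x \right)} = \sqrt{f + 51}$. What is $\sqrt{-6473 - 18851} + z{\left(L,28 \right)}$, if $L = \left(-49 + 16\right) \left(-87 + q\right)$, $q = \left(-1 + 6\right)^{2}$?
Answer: $3 \sqrt{233} + 2 i \sqrt{6331} \approx 45.793 + 159.14 i$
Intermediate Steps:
$q = 25$ ($q = 5^{2} = 25$)
$L = 2046$ ($L = \left(-49 + 16\right) \left(-87 + 25\right) = \left(-33\right) \left(-62\right) = 2046$)
$z{\left(f,x \right)} = \sqrt{51 + f}$
$\sqrt{-6473 - 18851} + z{\left(L,28 \right)} = \sqrt{-6473 - 18851} + \sqrt{51 + 2046} = \sqrt{-25324} + \sqrt{2097} = 2 i \sqrt{6331} + 3 \sqrt{233} = 3 \sqrt{233} + 2 i \sqrt{6331}$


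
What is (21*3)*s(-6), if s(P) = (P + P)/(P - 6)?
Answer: 63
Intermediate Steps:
s(P) = 2*P/(-6 + P) (s(P) = (2*P)/(-6 + P) = 2*P/(-6 + P))
(21*3)*s(-6) = (21*3)*(2*(-6)/(-6 - 6)) = 63*(2*(-6)/(-12)) = 63*(2*(-6)*(-1/12)) = 63*1 = 63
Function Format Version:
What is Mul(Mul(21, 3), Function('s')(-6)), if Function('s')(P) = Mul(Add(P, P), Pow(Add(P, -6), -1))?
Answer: 63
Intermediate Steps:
Function('s')(P) = Mul(2, P, Pow(Add(-6, P), -1)) (Function('s')(P) = Mul(Mul(2, P), Pow(Add(-6, P), -1)) = Mul(2, P, Pow(Add(-6, P), -1)))
Mul(Mul(21, 3), Function('s')(-6)) = Mul(Mul(21, 3), Mul(2, -6, Pow(Add(-6, -6), -1))) = Mul(63, Mul(2, -6, Pow(-12, -1))) = Mul(63, Mul(2, -6, Rational(-1, 12))) = Mul(63, 1) = 63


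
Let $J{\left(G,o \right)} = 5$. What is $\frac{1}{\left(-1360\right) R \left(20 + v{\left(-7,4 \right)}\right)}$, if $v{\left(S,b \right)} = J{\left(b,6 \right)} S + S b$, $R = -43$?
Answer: $- \frac{1}{2514640} \approx -3.9767 \cdot 10^{-7}$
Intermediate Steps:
$v{\left(S,b \right)} = 5 S + S b$
$\frac{1}{\left(-1360\right) R \left(20 + v{\left(-7,4 \right)}\right)} = \frac{1}{\left(-1360\right) \left(- 43 \left(20 - 7 \left(5 + 4\right)\right)\right)} = - \frac{1}{1360 \left(- 43 \left(20 - 63\right)\right)} = - \frac{1}{1360 \left(\left(-43\right) \left(-43\right)\right)} = - \frac{1}{1360 \cdot 1849} = \left(- \frac{1}{1360}\right) \frac{1}{1849} = - \frac{1}{2514640}$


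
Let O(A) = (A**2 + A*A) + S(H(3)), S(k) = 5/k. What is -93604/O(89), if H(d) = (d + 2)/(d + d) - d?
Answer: -304213/51479 ≈ -5.9095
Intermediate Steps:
H(d) = -d + (2 + d)/(2*d) (H(d) = (2 + d)/((2*d)) - d = (2 + d)*(1/(2*d)) - d = (2 + d)/(2*d) - d = -d + (2 + d)/(2*d))
O(A) = -30/13 + 2*A**2 (O(A) = (A**2 + A*A) + 5/(1/2 + 1/3 - 1*3) = (A**2 + A**2) + 5/(1/2 + 1/3 - 3) = 2*A**2 + 5/(-13/6) = 2*A**2 + 5*(-6/13) = 2*A**2 - 30/13 = -30/13 + 2*A**2)
-93604/O(89) = -93604/(-30/13 + 2*89**2) = -93604/(-30/13 + 2*7921) = -93604/(-30/13 + 15842) = -93604/205916/13 = -93604*13/205916 = -304213/51479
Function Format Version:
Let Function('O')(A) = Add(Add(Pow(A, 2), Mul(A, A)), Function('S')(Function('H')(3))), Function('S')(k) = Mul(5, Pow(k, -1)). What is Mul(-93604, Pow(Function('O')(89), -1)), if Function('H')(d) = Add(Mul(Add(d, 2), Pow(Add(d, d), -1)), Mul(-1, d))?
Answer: Rational(-304213, 51479) ≈ -5.9095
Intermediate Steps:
Function('H')(d) = Add(Mul(-1, d), Mul(Rational(1, 2), Pow(d, -1), Add(2, d))) (Function('H')(d) = Add(Mul(Add(2, d), Pow(Mul(2, d), -1)), Mul(-1, d)) = Add(Mul(Add(2, d), Mul(Rational(1, 2), Pow(d, -1))), Mul(-1, d)) = Add(Mul(Rational(1, 2), Pow(d, -1), Add(2, d)), Mul(-1, d)) = Add(Mul(-1, d), Mul(Rational(1, 2), Pow(d, -1), Add(2, d))))
Function('O')(A) = Add(Rational(-30, 13), Mul(2, Pow(A, 2))) (Function('O')(A) = Add(Add(Pow(A, 2), Mul(A, A)), Mul(5, Pow(Add(Rational(1, 2), Pow(3, -1), Mul(-1, 3)), -1))) = Add(Add(Pow(A, 2), Pow(A, 2)), Mul(5, Pow(Add(Rational(1, 2), Rational(1, 3), -3), -1))) = Add(Mul(2, Pow(A, 2)), Mul(5, Pow(Rational(-13, 6), -1))) = Add(Mul(2, Pow(A, 2)), Mul(5, Rational(-6, 13))) = Add(Mul(2, Pow(A, 2)), Rational(-30, 13)) = Add(Rational(-30, 13), Mul(2, Pow(A, 2))))
Mul(-93604, Pow(Function('O')(89), -1)) = Mul(-93604, Pow(Add(Rational(-30, 13), Mul(2, Pow(89, 2))), -1)) = Mul(-93604, Pow(Add(Rational(-30, 13), Mul(2, 7921)), -1)) = Mul(-93604, Pow(Add(Rational(-30, 13), 15842), -1)) = Mul(-93604, Pow(Rational(205916, 13), -1)) = Mul(-93604, Rational(13, 205916)) = Rational(-304213, 51479)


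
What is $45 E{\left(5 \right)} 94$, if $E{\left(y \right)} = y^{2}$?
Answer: $105750$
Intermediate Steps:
$45 E{\left(5 \right)} 94 = 45 \cdot 5^{2} \cdot 94 = 45 \cdot 25 \cdot 94 = 1125 \cdot 94 = 105750$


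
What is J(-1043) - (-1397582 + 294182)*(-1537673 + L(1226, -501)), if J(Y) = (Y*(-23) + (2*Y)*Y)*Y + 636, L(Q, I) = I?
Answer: -1699515464505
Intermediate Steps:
J(Y) = 636 + Y*(-23*Y + 2*Y²) (J(Y) = (-23*Y + 2*Y²)*Y + 636 = Y*(-23*Y + 2*Y²) + 636 = 636 + Y*(-23*Y + 2*Y²))
J(-1043) - (-1397582 + 294182)*(-1537673 + L(1226, -501)) = (636 - 23*(-1043)² + 2*(-1043)³) - (-1397582 + 294182)*(-1537673 - 501) = (636 - 23*1087849 + 2*(-1134626507)) - (-1103400)*(-1538174) = (636 - 25020527 - 2269253014) - 1*1697221191600 = -2294272905 - 1697221191600 = -1699515464505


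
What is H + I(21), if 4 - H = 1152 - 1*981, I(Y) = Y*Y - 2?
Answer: 272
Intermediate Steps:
I(Y) = -2 + Y**2 (I(Y) = Y**2 - 2 = -2 + Y**2)
H = -167 (H = 4 - (1152 - 1*981) = 4 - (1152 - 981) = 4 - 1*171 = 4 - 171 = -167)
H + I(21) = -167 + (-2 + 21**2) = -167 + (-2 + 441) = -167 + 439 = 272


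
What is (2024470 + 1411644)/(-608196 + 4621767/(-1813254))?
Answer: -2076849151652/367606150517 ≈ -5.6497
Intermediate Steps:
(2024470 + 1411644)/(-608196 + 4621767/(-1813254)) = 3436114/(-608196 + 4621767*(-1/1813254)) = 3436114/(-608196 - 1540589/604418) = 3436114/(-367606150517/604418) = 3436114*(-604418/367606150517) = -2076849151652/367606150517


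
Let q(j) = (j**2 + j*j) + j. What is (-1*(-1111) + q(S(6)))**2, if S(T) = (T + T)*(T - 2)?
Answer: 33258289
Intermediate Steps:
S(T) = 2*T*(-2 + T) (S(T) = (2*T)*(-2 + T) = 2*T*(-2 + T))
q(j) = j + 2*j**2 (q(j) = (j**2 + j**2) + j = 2*j**2 + j = j + 2*j**2)
(-1*(-1111) + q(S(6)))**2 = (-1*(-1111) + (2*6*(-2 + 6))*(1 + 2*(2*6*(-2 + 6))))**2 = (1111 + (2*6*4)*(1 + 2*(2*6*4)))**2 = (1111 + 48*(1 + 2*48))**2 = (1111 + 48*(1 + 96))**2 = (1111 + 48*97)**2 = (1111 + 4656)**2 = 5767**2 = 33258289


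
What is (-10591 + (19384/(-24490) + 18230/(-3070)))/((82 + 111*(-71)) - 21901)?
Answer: 9959786036/27912171375 ≈ 0.35683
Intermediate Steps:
(-10591 + (19384/(-24490) + 18230/(-3070)))/((82 + 111*(-71)) - 21901) = (-10591 + (19384*(-1/24490) + 18230*(-1/3070)))/((82 - 7881) - 21901) = (-10591 + (-9692/12245 - 1823/307))/(-7799 - 21901) = (-10591 - 25298079/3759215)/(-29700) = -39839144144/3759215*(-1/29700) = 9959786036/27912171375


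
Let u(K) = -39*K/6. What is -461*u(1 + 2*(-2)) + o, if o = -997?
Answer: -19973/2 ≈ -9986.5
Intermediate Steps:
u(K) = -13*K/2 (u(K) = -39*K*(1/6) = -13*K/2)
-461*u(1 + 2*(-2)) + o = -(-5993)*(1 + 2*(-2))/2 - 997 = -(-5993)*(1 - 4)/2 - 997 = -(-5993)*(-3)/2 - 997 = -461*39/2 - 997 = -17979/2 - 997 = -19973/2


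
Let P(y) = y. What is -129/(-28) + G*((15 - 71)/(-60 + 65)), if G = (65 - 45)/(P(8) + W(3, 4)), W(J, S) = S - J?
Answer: -5111/252 ≈ -20.282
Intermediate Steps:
G = 20/9 (G = (65 - 45)/(8 + (4 - 1*3)) = 20/(8 + (4 - 3)) = 20/(8 + 1) = 20/9 ≈ 2.2222)
-129/(-28) + G*((15 - 71)/(-60 + 65)) = -129/(-28) + 20*((15 - 71)/(-60 + 65))/9 = -129*(-1/28) + 20*(-56/5)/9 = 129/28 + 20*(-56*⅕)/9 = 129/28 + (20/9)*(-56/5) = 129/28 - 224/9 = -5111/252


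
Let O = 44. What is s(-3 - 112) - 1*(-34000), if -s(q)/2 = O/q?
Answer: 3910088/115 ≈ 34001.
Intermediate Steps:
s(q) = -88/q
s(-3 - 112) - 1*(-34000) = -88/(-3 - 112) - 1*(-34000) = -88/(-115) + 34000 = -88*(-1/115) + 34000 = 88/115 + 34000 = 3910088/115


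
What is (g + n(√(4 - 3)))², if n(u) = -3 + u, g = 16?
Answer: 196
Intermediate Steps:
(g + n(√(4 - 3)))² = (16 + (-3 + √(4 - 3)))² = (16 + (-3 + √1))² = (16 + (-3 + 1))² = (16 - 2)² = 14² = 196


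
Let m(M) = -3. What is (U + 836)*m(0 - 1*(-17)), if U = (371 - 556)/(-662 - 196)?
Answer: -717473/286 ≈ -2508.6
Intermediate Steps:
U = 185/858 (U = -185/(-858) = -185*(-1/858) = 185/858 ≈ 0.21562)
(U + 836)*m(0 - 1*(-17)) = (185/858 + 836)*(-3) = (717473/858)*(-3) = -717473/286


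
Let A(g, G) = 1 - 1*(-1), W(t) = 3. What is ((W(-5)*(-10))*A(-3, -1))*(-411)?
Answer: 24660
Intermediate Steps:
A(g, G) = 2 (A(g, G) = 1 + 1 = 2)
((W(-5)*(-10))*A(-3, -1))*(-411) = ((3*(-10))*2)*(-411) = -30*2*(-411) = -60*(-411) = 24660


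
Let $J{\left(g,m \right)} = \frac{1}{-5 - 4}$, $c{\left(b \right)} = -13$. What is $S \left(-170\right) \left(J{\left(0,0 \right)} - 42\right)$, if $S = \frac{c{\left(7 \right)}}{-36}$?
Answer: $\frac{418795}{162} \approx 2585.2$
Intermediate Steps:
$J{\left(g,m \right)} = - \frac{1}{9}$ ($J{\left(g,m \right)} = \frac{1}{-9} = - \frac{1}{9}$)
$S = \frac{13}{36}$ ($S = - \frac{13}{-36} = \left(-13\right) \left(- \frac{1}{36}\right) = \frac{13}{36} \approx 0.36111$)
$S \left(-170\right) \left(J{\left(0,0 \right)} - 42\right) = \frac{13}{36} \left(-170\right) \left(- \frac{1}{9} - 42\right) = - \frac{1105 \left(- \frac{1}{9} - 42\right)}{18} = \left(- \frac{1105}{18}\right) \left(- \frac{379}{9}\right) = \frac{418795}{162}$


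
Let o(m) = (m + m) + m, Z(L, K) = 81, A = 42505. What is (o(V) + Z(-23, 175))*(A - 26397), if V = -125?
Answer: -4735752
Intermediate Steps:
o(m) = 3*m (o(m) = 2*m + m = 3*m)
(o(V) + Z(-23, 175))*(A - 26397) = (3*(-125) + 81)*(42505 - 26397) = (-375 + 81)*16108 = -294*16108 = -4735752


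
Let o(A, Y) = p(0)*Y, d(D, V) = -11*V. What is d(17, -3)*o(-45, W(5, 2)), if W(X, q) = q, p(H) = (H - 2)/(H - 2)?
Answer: 66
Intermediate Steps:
p(H) = 1 (p(H) = (-2 + H)/(-2 + H) = 1)
o(A, Y) = Y (o(A, Y) = 1*Y = Y)
d(17, -3)*o(-45, W(5, 2)) = -11*(-3)*2 = 33*2 = 66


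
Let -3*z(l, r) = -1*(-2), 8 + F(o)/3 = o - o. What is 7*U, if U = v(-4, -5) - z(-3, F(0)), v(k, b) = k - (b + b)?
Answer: 140/3 ≈ 46.667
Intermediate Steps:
v(k, b) = k - 2*b
F(o) = -24 (F(o) = -24 + 3*(o - o) = -24 + 3*0 = -24 + 0 = -24)
z(l, r) = -2/3 (z(l, r) = -(-1)*(-2)/3 = -1/3*2 = -2/3)
U = 20/3 (U = (-4 - 2*(-5)) - 1*(-2/3) = (-4 + 10) + 2/3 = 6 + 2/3 = 20/3 ≈ 6.6667)
7*U = 7*(20/3) = 140/3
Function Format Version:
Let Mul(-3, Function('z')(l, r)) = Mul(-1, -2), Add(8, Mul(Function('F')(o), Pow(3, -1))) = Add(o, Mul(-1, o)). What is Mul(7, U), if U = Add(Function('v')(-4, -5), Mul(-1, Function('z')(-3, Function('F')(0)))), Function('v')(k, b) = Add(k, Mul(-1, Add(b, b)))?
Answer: Rational(140, 3) ≈ 46.667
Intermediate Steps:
Function('v')(k, b) = Add(k, Mul(-2, b)) (Function('v')(k, b) = Add(k, Mul(-1, Mul(2, b))) = Add(k, Mul(-2, b)))
Function('F')(o) = -24 (Function('F')(o) = Add(-24, Mul(3, Add(o, Mul(-1, o)))) = Add(-24, Mul(3, 0)) = Add(-24, 0) = -24)
Function('z')(l, r) = Rational(-2, 3) (Function('z')(l, r) = Mul(Rational(-1, 3), Mul(-1, -2)) = Mul(Rational(-1, 3), 2) = Rational(-2, 3))
U = Rational(20, 3) (U = Add(Add(-4, Mul(-2, -5)), Mul(-1, Rational(-2, 3))) = Add(Add(-4, 10), Rational(2, 3)) = Add(6, Rational(2, 3)) = Rational(20, 3) ≈ 6.6667)
Mul(7, U) = Mul(7, Rational(20, 3)) = Rational(140, 3)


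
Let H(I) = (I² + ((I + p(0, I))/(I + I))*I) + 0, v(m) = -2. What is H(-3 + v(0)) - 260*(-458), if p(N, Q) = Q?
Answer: 119100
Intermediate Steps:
H(I) = I + I² (H(I) = (I² + ((I + I)/(I + I))*I) + 0 = (I² + ((2*I)/((2*I)))*I) + 0 = (I² + ((2*I)*(1/(2*I)))*I) + 0 = (I² + 1*I) + 0 = (I² + I) + 0 = (I + I²) + 0 = I + I²)
H(-3 + v(0)) - 260*(-458) = (-3 - 2)*(1 + (-3 - 2)) - 260*(-458) = -5*(1 - 5) + 119080 = -5*(-4) + 119080 = 20 + 119080 = 119100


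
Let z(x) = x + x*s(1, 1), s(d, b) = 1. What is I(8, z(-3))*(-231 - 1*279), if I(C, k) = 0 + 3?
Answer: -1530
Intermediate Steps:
z(x) = 2*x (z(x) = x + x*1 = x + x = 2*x)
I(C, k) = 3
I(8, z(-3))*(-231 - 1*279) = 3*(-231 - 1*279) = 3*(-231 - 279) = 3*(-510) = -1530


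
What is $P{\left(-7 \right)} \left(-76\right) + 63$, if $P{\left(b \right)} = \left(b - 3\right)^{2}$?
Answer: $-7537$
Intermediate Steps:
$P{\left(b \right)} = \left(-3 + b\right)^{2}$
$P{\left(-7 \right)} \left(-76\right) + 63 = \left(-3 - 7\right)^{2} \left(-76\right) + 63 = \left(-10\right)^{2} \left(-76\right) + 63 = 100 \left(-76\right) + 63 = -7600 + 63 = -7537$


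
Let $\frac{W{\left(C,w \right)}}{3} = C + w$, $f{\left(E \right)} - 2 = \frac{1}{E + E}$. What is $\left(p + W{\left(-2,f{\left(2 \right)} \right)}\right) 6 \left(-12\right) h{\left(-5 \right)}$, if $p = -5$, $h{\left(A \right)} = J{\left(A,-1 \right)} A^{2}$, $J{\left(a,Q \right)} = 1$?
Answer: $7650$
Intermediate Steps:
$f{\left(E \right)} = 2 + \frac{1}{2 E}$ ($f{\left(E \right)} = 2 + \frac{1}{E + E} = 2 + \frac{1}{2 E}$)
$h{\left(A \right)} = A^{2}$ ($h{\left(A \right)} = 1 A^{2} = A^{2}$)
$W{\left(C,w \right)} = 3 C + 3 w$ ($W{\left(C,w \right)} = 3 \left(C + w\right) = 3 C + 3 w$)
$\left(p + W{\left(-2,f{\left(2 \right)} \right)}\right) 6 \left(-12\right) h{\left(-5 \right)} = \left(-5 + \left(3 \left(-2\right) + 3 \left(2 + \frac{1}{2 \cdot 2}\right)\right)\right) 6 \left(-12\right) \left(-5\right)^{2} = \left(-5 - \left(6 - 3 \left(2 + \frac{1}{2} \cdot \frac{1}{2}\right)\right)\right) 6 \left(-12\right) 25 = \left(-5 - \left(6 - 3 \left(2 + \frac{1}{4}\right)\right)\right) 6 \left(-12\right) 25 = \left(-5 + \left(-6 + 3 \cdot \frac{9}{4}\right)\right) 6 \left(-12\right) 25 = \left(-5 + \left(-6 + \frac{27}{4}\right)\right) 6 \left(-12\right) 25 = \left(-5 + \frac{3}{4}\right) 6 \left(-12\right) 25 = \left(- \frac{17}{4}\right) 6 \left(-12\right) 25 = \left(- \frac{51}{2}\right) \left(-12\right) 25 = 306 \cdot 25 = 7650$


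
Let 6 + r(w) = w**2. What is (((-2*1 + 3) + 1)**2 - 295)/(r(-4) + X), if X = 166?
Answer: -291/176 ≈ -1.6534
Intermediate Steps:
r(w) = -6 + w**2
(((-2*1 + 3) + 1)**2 - 295)/(r(-4) + X) = (((-2*1 + 3) + 1)**2 - 295)/((-6 + (-4)**2) + 166) = (((-2 + 3) + 1)**2 - 295)/((-6 + 16) + 166) = ((1 + 1)**2 - 295)/(10 + 166) = (2**2 - 295)/176 = (4 - 295)*(1/176) = -291*1/176 = -291/176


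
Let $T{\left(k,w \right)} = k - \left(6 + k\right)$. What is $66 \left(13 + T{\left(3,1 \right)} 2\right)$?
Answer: $66$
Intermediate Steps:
$T{\left(k,w \right)} = -6$ ($T{\left(k,w \right)} = k - \left(6 + k\right) = -6$)
$66 \left(13 + T{\left(3,1 \right)} 2\right) = 66 \left(13 - 12\right) = 66 \cdot 1 = 66$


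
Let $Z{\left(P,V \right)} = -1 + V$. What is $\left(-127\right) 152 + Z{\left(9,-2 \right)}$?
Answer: $-19307$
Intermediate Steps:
$\left(-127\right) 152 + Z{\left(9,-2 \right)} = \left(-127\right) 152 - 3 = -19304 - 3 = -19307$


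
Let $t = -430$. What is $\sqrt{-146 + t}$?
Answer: $24 i \approx 24.0 i$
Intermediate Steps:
$\sqrt{-146 + t} = \sqrt{-146 - 430} = \sqrt{-576} = 24 i$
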